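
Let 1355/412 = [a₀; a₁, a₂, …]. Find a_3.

6

1355 = 3·412 + 119   →  a_0 = 3
412 = 3·119 + 55   →  a_1 = 3
119 = 2·55 + 9   →  a_2 = 2
55 = 6·9 + 1   →  a_3 = 6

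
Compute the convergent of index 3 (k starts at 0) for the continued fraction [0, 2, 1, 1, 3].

2/5

Using pₖ = aₖpₖ₋₁ + pₖ₋₂, qₖ = aₖqₖ₋₁ + qₖ₋₂ (with p₋₁=1, p₋₂=0, q₋₁=0, q₋₂=1):
  k=0: a=0, p=0, q=1
  k=1: a=2, p=1, q=2
  k=2: a=1, p=1, q=3
  k=3: a=1, p=2, q=5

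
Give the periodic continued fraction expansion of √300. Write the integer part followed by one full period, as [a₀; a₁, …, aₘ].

a₀ = ⌊√300⌋ = 17.

[17; 3, 8, 3, 34]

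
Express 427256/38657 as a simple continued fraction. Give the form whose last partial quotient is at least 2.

427256 = 11*38657 + 2029
38657 = 19*2029 + 106
2029 = 19*106 + 15
106 = 7*15 + 1
15 = 15*1 + 0  (stop)
So 427256/38657 = [11; 19, 19, 7, 15].

[11; 19, 19, 7, 15]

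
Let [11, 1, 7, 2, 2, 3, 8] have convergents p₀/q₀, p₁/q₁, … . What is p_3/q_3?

202/17

Using pₖ = aₖpₖ₋₁ + pₖ₋₂, qₖ = aₖqₖ₋₁ + qₖ₋₂ (with p₋₁=1, p₋₂=0, q₋₁=0, q₋₂=1):
  k=0: a=11, p=11, q=1
  k=1: a=1, p=12, q=1
  k=2: a=7, p=95, q=8
  k=3: a=2, p=202, q=17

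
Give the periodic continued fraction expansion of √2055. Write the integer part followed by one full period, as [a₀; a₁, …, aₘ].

a₀ = ⌊√2055⌋ = 45.
With m₀=0, d₀=1 and mₖ₊₁ = dₖaₖ − mₖ, dₖ₊₁ = (n − mₖ₊₁²)/dₖ, aₖ₊₁ = ⌊(a₀+mₖ₊₁)/dₖ₊₁⌋:
  k=1: m=45, d=30, a=3
  k=2: m=45, d=1, a=90
d=1 and a=2a₀=90 at k=2, so the next step gives (m, d) = (45, 30) again — its k=1 value — and the period has length 2.

[45; 3, 90]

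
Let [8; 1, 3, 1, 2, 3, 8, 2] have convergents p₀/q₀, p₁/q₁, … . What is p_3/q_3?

44/5

Using pₖ = aₖpₖ₋₁ + pₖ₋₂, qₖ = aₖqₖ₋₁ + qₖ₋₂ (with p₋₁=1, p₋₂=0, q₋₁=0, q₋₂=1):
  k=0: a=8, p=8, q=1
  k=1: a=1, p=9, q=1
  k=2: a=3, p=35, q=4
  k=3: a=1, p=44, q=5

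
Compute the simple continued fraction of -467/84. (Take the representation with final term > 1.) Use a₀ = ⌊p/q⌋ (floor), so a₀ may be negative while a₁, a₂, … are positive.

[-6; 2, 3, 1, 2, 3]

-467 = -6·84 + 37
84 = 2·37 + 10
37 = 3·10 + 7
10 = 1·7 + 3
7 = 2·3 + 1
3 = 3·1 + 0  (stop)
So -467/84 = [-6; 2, 3, 1, 2, 3].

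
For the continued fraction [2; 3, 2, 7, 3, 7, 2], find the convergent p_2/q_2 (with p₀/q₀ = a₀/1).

16/7

Using pₖ = aₖpₖ₋₁ + pₖ₋₂, qₖ = aₖqₖ₋₁ + qₖ₋₂ (with p₋₁=1, p₋₂=0, q₋₁=0, q₋₂=1):
  k=0: a=2, p=2, q=1
  k=1: a=3, p=7, q=3
  k=2: a=2, p=16, q=7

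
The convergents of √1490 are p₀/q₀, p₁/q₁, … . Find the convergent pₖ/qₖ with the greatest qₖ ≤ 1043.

29761/771

√1490 = [38; 1, 1, 1, 1, 76, …] (period length 5).
Convergents:
  p_0/q_0 = 38/1
  p_1/q_1 = 39/1
  p_2/q_2 = 77/2
  p_3/q_3 = 116/3
  p_4/q_4 = 193/5
  p_5/q_5 = 14784/383
  p_6/q_6 = 14977/388
  p_7/q_7 = 29761/771
  p_8/q_8 = 44738/1159
q_7 = 771 ≤ 1043 < 1159 = q_8, so the answer is 29761/771.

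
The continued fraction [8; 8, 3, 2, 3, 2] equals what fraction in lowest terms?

3703/456

Fold from the inside: start with 2/1.
  3 + 1/2 = 7/2
  2 + 2/7 = 16/7
  3 + 7/16 = 55/16
  8 + 16/55 = 456/55
  8 + 55/456 = 3703/456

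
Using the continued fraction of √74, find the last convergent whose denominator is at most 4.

√74 = [8; 1, 1, 1, 1, 16, …] (period length 5).
Convergents:
  p_0/q_0 = 8/1
  p_1/q_1 = 9/1
  p_2/q_2 = 17/2
  p_3/q_3 = 26/3
  p_4/q_4 = 43/5
q_3 = 3 ≤ 4 < 5 = q_4, so the answer is 26/3.

26/3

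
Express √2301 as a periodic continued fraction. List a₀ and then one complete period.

a₀ = ⌊√2301⌋ = 47.
With m₀=0, d₀=1 and mₖ₊₁ = dₖaₖ − mₖ, dₖ₊₁ = (n − mₖ₊₁²)/dₖ, aₖ₊₁ = ⌊(a₀+mₖ₊₁)/dₖ₊₁⌋:
  k=1: m=47, d=92, a=1
  k=2: m=45, d=3, a=30
  k=3: m=45, d=92, a=1
  k=4: m=47, d=1, a=94
d=1 and a=2a₀=94 at k=4, so the next step gives (m, d) = (47, 92) again — its k=1 value — and the period has length 4.

[47; 1, 30, 1, 94]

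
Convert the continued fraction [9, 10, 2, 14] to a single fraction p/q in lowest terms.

2765/304

Using pₖ = aₖpₖ₋₁ + pₖ₋₂ and qₖ = aₖqₖ₋₁ + qₖ₋₂:
  k=0: a=9, p=9, q=1
  k=1: a=10, p=91, q=10
  k=2: a=2, p=191, q=21
  k=3: a=14, p=2765, q=304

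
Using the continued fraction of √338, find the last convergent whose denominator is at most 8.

√338 = [18; 2, 1, 1, 2, 36, …] (period length 5).
Convergents:
  p_0/q_0 = 18/1
  p_1/q_1 = 37/2
  p_2/q_2 = 55/3
  p_3/q_3 = 92/5
  p_4/q_4 = 239/13
q_3 = 5 ≤ 8 < 13 = q_4, so the answer is 92/5.

92/5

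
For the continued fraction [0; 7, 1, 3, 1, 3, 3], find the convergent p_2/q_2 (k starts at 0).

1/8

Using pₖ = aₖpₖ₋₁ + pₖ₋₂, qₖ = aₖqₖ₋₁ + qₖ₋₂ (with p₋₁=1, p₋₂=0, q₋₁=0, q₋₂=1):
  k=0: a=0, p=0, q=1
  k=1: a=7, p=1, q=7
  k=2: a=1, p=1, q=8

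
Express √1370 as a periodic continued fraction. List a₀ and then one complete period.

a₀ = ⌊√1370⌋ = 37.
With m₀=0, d₀=1 and mₖ₊₁ = dₖaₖ − mₖ, dₖ₊₁ = (n − mₖ₊₁²)/dₖ, aₖ₊₁ = ⌊(a₀+mₖ₊₁)/dₖ₊₁⌋:
  k=1: m=37, d=1, a=74
d=1 and a=2a₀=74 at k=1, so the next step gives (m, d) = (37, 1) again — its k=1 value — and the period has length 1.

[37; 74]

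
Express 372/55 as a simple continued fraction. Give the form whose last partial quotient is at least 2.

372 = 6×55 + 42
55 = 1×42 + 13
42 = 3×13 + 3
13 = 4×3 + 1
3 = 3×1 + 0  (stop)
So 372/55 = [6; 1, 3, 4, 3].

[6; 1, 3, 4, 3]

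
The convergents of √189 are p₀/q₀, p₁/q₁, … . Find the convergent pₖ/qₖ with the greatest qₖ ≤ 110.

1471/107

√189 = [13; 1, 2, 1, 26, …] (period length 4).
Convergents:
  p_0/q_0 = 13/1
  p_1/q_1 = 14/1
  p_2/q_2 = 41/3
  p_3/q_3 = 55/4
  p_4/q_4 = 1471/107
  p_5/q_5 = 1526/111
q_4 = 107 ≤ 110 < 111 = q_5, so the answer is 1471/107.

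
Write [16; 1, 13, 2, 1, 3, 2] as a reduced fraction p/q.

6078/359

Using pₖ = aₖpₖ₋₁ + pₖ₋₂ and qₖ = aₖqₖ₋₁ + qₖ₋₂:
  k=0: a=16, p=16, q=1
  k=1: a=1, p=17, q=1
  k=2: a=13, p=237, q=14
  k=3: a=2, p=491, q=29
  k=4: a=1, p=728, q=43
  k=5: a=3, p=2675, q=158
  k=6: a=2, p=6078, q=359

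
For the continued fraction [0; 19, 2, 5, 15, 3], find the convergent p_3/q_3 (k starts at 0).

Using pₖ = aₖpₖ₋₁ + pₖ₋₂, qₖ = aₖqₖ₋₁ + qₖ₋₂ (with p₋₁=1, p₋₂=0, q₋₁=0, q₋₂=1):
  k=0: a=0, p=0, q=1
  k=1: a=19, p=1, q=19
  k=2: a=2, p=2, q=39
  k=3: a=5, p=11, q=214

11/214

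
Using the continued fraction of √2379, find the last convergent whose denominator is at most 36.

1512/31

√2379 = [48; 1, 3, 2, 3, 1, 96, …] (period length 6).
Convergents:
  p_0/q_0 = 48/1
  p_1/q_1 = 49/1
  p_2/q_2 = 195/4
  p_3/q_3 = 439/9
  p_4/q_4 = 1512/31
  p_5/q_5 = 1951/40
q_4 = 31 ≤ 36 < 40 = q_5, so the answer is 1512/31.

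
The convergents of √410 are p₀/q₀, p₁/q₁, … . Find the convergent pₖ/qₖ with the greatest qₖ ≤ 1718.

13121/648

√410 = [20; 4, 40, …] (period length 2).
Convergents:
  p_0/q_0 = 20/1
  p_1/q_1 = 81/4
  p_2/q_2 = 3260/161
  p_3/q_3 = 13121/648
  p_4/q_4 = 528100/26081
q_3 = 648 ≤ 1718 < 26081 = q_4, so the answer is 13121/648.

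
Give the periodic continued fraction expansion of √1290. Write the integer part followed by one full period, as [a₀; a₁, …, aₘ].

a₀ = ⌊√1290⌋ = 35.
With m₀=0, d₀=1 and mₖ₊₁ = dₖaₖ − mₖ, dₖ₊₁ = (n − mₖ₊₁²)/dₖ, aₖ₊₁ = ⌊(a₀+mₖ₊₁)/dₖ₊₁⌋:
  k=1: m=35, d=65, a=1
  k=2: m=30, d=6, a=10
  k=3: m=30, d=65, a=1
  k=4: m=35, d=1, a=70
d=1 and a=2a₀=70 at k=4, so the next step gives (m, d) = (35, 65) again — its k=1 value — and the period has length 4.

[35; 1, 10, 1, 70]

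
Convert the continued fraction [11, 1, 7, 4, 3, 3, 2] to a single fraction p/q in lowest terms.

Using pₖ = aₖpₖ₋₁ + pₖ₋₂ and qₖ = aₖqₖ₋₁ + qₖ₋₂:
  k=0: a=11, p=11, q=1
  k=1: a=1, p=12, q=1
  k=2: a=7, p=95, q=8
  k=3: a=4, p=392, q=33
  k=4: a=3, p=1271, q=107
  k=5: a=3, p=4205, q=354
  k=6: a=2, p=9681, q=815

9681/815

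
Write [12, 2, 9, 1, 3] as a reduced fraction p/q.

1023/82

Using pₖ = aₖpₖ₋₁ + pₖ₋₂ and qₖ = aₖqₖ₋₁ + qₖ₋₂:
  k=0: a=12, p=12, q=1
  k=1: a=2, p=25, q=2
  k=2: a=9, p=237, q=19
  k=3: a=1, p=262, q=21
  k=4: a=3, p=1023, q=82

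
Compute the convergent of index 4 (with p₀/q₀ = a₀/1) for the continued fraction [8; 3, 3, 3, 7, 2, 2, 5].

Using pₖ = aₖpₖ₋₁ + pₖ₋₂, qₖ = aₖqₖ₋₁ + qₖ₋₂ (with p₋₁=1, p₋₂=0, q₋₁=0, q₋₂=1):
  k=0: a=8, p=8, q=1
  k=1: a=3, p=25, q=3
  k=2: a=3, p=83, q=10
  k=3: a=3, p=274, q=33
  k=4: a=7, p=2001, q=241

2001/241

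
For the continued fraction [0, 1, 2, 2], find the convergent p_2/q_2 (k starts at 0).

Using pₖ = aₖpₖ₋₁ + pₖ₋₂, qₖ = aₖqₖ₋₁ + qₖ₋₂ (with p₋₁=1, p₋₂=0, q₋₁=0, q₋₂=1):
  k=0: a=0, p=0, q=1
  k=1: a=1, p=1, q=1
  k=2: a=2, p=2, q=3

2/3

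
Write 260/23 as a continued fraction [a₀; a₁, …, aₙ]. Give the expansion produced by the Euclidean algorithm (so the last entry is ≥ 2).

260 = 11×23 + 7
23 = 3×7 + 2
7 = 3×2 + 1
2 = 2×1 + 0  (stop)
So 260/23 = [11; 3, 3, 2].

[11; 3, 3, 2]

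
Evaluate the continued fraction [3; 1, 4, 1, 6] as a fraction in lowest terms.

Fold from the inside: start with 6/1.
  1 + 1/6 = 7/6
  4 + 6/7 = 34/7
  1 + 7/34 = 41/34
  3 + 34/41 = 157/41

157/41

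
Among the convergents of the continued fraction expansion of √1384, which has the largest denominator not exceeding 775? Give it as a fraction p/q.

17299/465

√1384 = [37; 4, 1, 17, 1, 4, 74, …] (period length 6).
Convergents:
  p_0/q_0 = 37/1
  p_1/q_1 = 149/4
  p_2/q_2 = 186/5
  p_3/q_3 = 3311/89
  p_4/q_4 = 3497/94
  p_5/q_5 = 17299/465
  p_6/q_6 = 1283623/34504
q_5 = 465 ≤ 775 < 34504 = q_6, so the answer is 17299/465.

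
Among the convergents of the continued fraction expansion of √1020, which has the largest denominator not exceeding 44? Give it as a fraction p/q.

511/16

√1020 = [31; 1, 14, 1, 62, …] (period length 4).
Convergents:
  p_0/q_0 = 31/1
  p_1/q_1 = 32/1
  p_2/q_2 = 479/15
  p_3/q_3 = 511/16
  p_4/q_4 = 32161/1007
q_3 = 16 ≤ 44 < 1007 = q_4, so the answer is 511/16.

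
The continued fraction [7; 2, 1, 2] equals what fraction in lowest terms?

Fold from the inside: start with 2/1.
  1 + 1/2 = 3/2
  2 + 2/3 = 8/3
  7 + 3/8 = 59/8

59/8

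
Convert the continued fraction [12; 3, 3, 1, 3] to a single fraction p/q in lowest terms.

Using pₖ = aₖpₖ₋₁ + pₖ₋₂ and qₖ = aₖqₖ₋₁ + qₖ₋₂:
  k=0: a=12, p=12, q=1
  k=1: a=3, p=37, q=3
  k=2: a=3, p=123, q=10
  k=3: a=1, p=160, q=13
  k=4: a=3, p=603, q=49

603/49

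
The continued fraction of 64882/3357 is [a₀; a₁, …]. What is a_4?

64882 = 19·3357 + 1099   →  a_0 = 19
3357 = 3·1099 + 60   →  a_1 = 3
1099 = 18·60 + 19   →  a_2 = 18
60 = 3·19 + 3   →  a_3 = 3
19 = 6·3 + 1   →  a_4 = 6

6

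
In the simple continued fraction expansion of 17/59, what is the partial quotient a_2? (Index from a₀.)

17 = 0·59 + 17   →  a_0 = 0
59 = 3·17 + 8   →  a_1 = 3
17 = 2·8 + 1   →  a_2 = 2

2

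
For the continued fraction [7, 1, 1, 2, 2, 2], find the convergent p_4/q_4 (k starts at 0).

91/12

Using pₖ = aₖpₖ₋₁ + pₖ₋₂, qₖ = aₖqₖ₋₁ + qₖ₋₂ (with p₋₁=1, p₋₂=0, q₋₁=0, q₋₂=1):
  k=0: a=7, p=7, q=1
  k=1: a=1, p=8, q=1
  k=2: a=1, p=15, q=2
  k=3: a=2, p=38, q=5
  k=4: a=2, p=91, q=12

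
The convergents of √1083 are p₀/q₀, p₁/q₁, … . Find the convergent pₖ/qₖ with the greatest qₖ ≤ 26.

√1083 = [32; 1, 9, 1, 64, …] (period length 4).
Convergents:
  p_0/q_0 = 32/1
  p_1/q_1 = 33/1
  p_2/q_2 = 329/10
  p_3/q_3 = 362/11
  p_4/q_4 = 23497/714
q_3 = 11 ≤ 26 < 714 = q_4, so the answer is 362/11.

362/11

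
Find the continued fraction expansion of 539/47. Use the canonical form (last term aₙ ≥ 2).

539 = 11·47 + 22
47 = 2·22 + 3
22 = 7·3 + 1
3 = 3·1 + 0  (stop)
So 539/47 = [11; 2, 7, 3].

[11; 2, 7, 3]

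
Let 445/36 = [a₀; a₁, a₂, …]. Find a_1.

2

445 = 12·36 + 13   →  a_0 = 12
36 = 2·13 + 10   →  a_1 = 2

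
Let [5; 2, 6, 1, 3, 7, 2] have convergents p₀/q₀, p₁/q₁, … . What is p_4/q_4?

Using pₖ = aₖpₖ₋₁ + pₖ₋₂, qₖ = aₖqₖ₋₁ + qₖ₋₂ (with p₋₁=1, p₋₂=0, q₋₁=0, q₋₂=1):
  k=0: a=5, p=5, q=1
  k=1: a=2, p=11, q=2
  k=2: a=6, p=71, q=13
  k=3: a=1, p=82, q=15
  k=4: a=3, p=317, q=58

317/58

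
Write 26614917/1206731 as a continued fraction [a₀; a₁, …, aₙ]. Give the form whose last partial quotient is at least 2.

26614917 = 22*1206731 + 66835
1206731 = 18*66835 + 3701
66835 = 18*3701 + 217
3701 = 17*217 + 12
217 = 18*12 + 1
12 = 12*1 + 0  (stop)
So 26614917/1206731 = [22; 18, 18, 17, 18, 12].

[22; 18, 18, 17, 18, 12]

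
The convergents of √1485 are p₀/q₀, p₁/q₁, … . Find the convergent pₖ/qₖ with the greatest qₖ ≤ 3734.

83661/2171

√1485 = [38; 1, 1, 6, 1, 1, 76, …] (period length 6).
Convergents:
  p_0/q_0 = 38/1
  p_1/q_1 = 39/1
  p_2/q_2 = 77/2
  p_3/q_3 = 501/13
  p_4/q_4 = 578/15
  p_5/q_5 = 1079/28
  p_6/q_6 = 82582/2143
  p_7/q_7 = 83661/2171
  p_8/q_8 = 166243/4314
q_7 = 2171 ≤ 3734 < 4314 = q_8, so the answer is 83661/2171.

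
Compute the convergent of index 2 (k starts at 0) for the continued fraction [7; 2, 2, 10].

37/5

Using pₖ = aₖpₖ₋₁ + pₖ₋₂, qₖ = aₖqₖ₋₁ + qₖ₋₂ (with p₋₁=1, p₋₂=0, q₋₁=0, q₋₂=1):
  k=0: a=7, p=7, q=1
  k=1: a=2, p=15, q=2
  k=2: a=2, p=37, q=5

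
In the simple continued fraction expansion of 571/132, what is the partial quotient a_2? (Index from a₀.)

571 = 4·132 + 43   →  a_0 = 4
132 = 3·43 + 3   →  a_1 = 3
43 = 14·3 + 1   →  a_2 = 14

14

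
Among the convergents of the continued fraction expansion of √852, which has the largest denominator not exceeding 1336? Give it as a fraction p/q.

36749/1259

√852 = [29; 5, 3, 2, 4, 2, 3, 5, 58, …] (period length 8).
Convergents:
  p_0/q_0 = 29/1
  p_1/q_1 = 146/5
  p_2/q_2 = 467/16
  p_3/q_3 = 1080/37
  p_4/q_4 = 4787/164
  p_5/q_5 = 10654/365
  p_6/q_6 = 36749/1259
  p_7/q_7 = 194399/6660
q_6 = 1259 ≤ 1336 < 6660 = q_7, so the answer is 36749/1259.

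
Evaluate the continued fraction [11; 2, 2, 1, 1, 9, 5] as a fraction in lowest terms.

Using pₖ = aₖpₖ₋₁ + pₖ₋₂ and qₖ = aₖqₖ₋₁ + qₖ₋₂:
  k=0: a=11, p=11, q=1
  k=1: a=2, p=23, q=2
  k=2: a=2, p=57, q=5
  k=3: a=1, p=80, q=7
  k=4: a=1, p=137, q=12
  k=5: a=9, p=1313, q=115
  k=6: a=5, p=6702, q=587

6702/587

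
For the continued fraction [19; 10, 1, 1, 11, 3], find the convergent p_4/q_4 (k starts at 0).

4621/242

Using pₖ = aₖpₖ₋₁ + pₖ₋₂, qₖ = aₖqₖ₋₁ + qₖ₋₂ (with p₋₁=1, p₋₂=0, q₋₁=0, q₋₂=1):
  k=0: a=19, p=19, q=1
  k=1: a=10, p=191, q=10
  k=2: a=1, p=210, q=11
  k=3: a=1, p=401, q=21
  k=4: a=11, p=4621, q=242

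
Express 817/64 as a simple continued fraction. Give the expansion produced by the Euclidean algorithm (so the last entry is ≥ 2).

[12; 1, 3, 3, 1, 3]

817 = 12·64 + 49
64 = 1·49 + 15
49 = 3·15 + 4
15 = 3·4 + 3
4 = 1·3 + 1
3 = 3·1 + 0  (stop)
So 817/64 = [12; 1, 3, 3, 1, 3].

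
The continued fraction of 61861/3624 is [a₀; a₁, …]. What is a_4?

1

61861 = 17·3624 + 253   →  a_0 = 17
3624 = 14·253 + 82   →  a_1 = 14
253 = 3·82 + 7   →  a_2 = 3
82 = 11·7 + 5   →  a_3 = 11
7 = 1·5 + 2   →  a_4 = 1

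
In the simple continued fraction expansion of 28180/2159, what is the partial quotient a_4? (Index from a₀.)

28180 = 13·2159 + 113   →  a_0 = 13
2159 = 19·113 + 12   →  a_1 = 19
113 = 9·12 + 5   →  a_2 = 9
12 = 2·5 + 2   →  a_3 = 2
5 = 2·2 + 1   →  a_4 = 2

2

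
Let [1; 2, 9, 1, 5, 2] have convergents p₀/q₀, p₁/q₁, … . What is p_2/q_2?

28/19

Using pₖ = aₖpₖ₋₁ + pₖ₋₂, qₖ = aₖqₖ₋₁ + qₖ₋₂ (with p₋₁=1, p₋₂=0, q₋₁=0, q₋₂=1):
  k=0: a=1, p=1, q=1
  k=1: a=2, p=3, q=2
  k=2: a=9, p=28, q=19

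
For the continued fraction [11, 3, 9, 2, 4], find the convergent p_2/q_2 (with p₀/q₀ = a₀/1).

317/28

Using pₖ = aₖpₖ₋₁ + pₖ₋₂, qₖ = aₖqₖ₋₁ + qₖ₋₂ (with p₋₁=1, p₋₂=0, q₋₁=0, q₋₂=1):
  k=0: a=11, p=11, q=1
  k=1: a=3, p=34, q=3
  k=2: a=9, p=317, q=28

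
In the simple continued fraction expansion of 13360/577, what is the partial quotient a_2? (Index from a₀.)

2

13360 = 23·577 + 89   →  a_0 = 23
577 = 6·89 + 43   →  a_1 = 6
89 = 2·43 + 3   →  a_2 = 2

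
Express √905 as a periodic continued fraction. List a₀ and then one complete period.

a₀ = ⌊√905⌋ = 30.
With m₀=0, d₀=1 and mₖ₊₁ = dₖaₖ − mₖ, dₖ₊₁ = (n − mₖ₊₁²)/dₖ, aₖ₊₁ = ⌊(a₀+mₖ₊₁)/dₖ₊₁⌋:
  k=1: m=30, d=5, a=12
  k=2: m=30, d=1, a=60
d=1 and a=2a₀=60 at k=2, so the next step gives (m, d) = (30, 5) again — its k=1 value — and the period has length 2.

[30; 12, 60]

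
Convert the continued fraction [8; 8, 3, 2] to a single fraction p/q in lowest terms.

471/58

Using pₖ = aₖpₖ₋₁ + pₖ₋₂ and qₖ = aₖqₖ₋₁ + qₖ₋₂:
  k=0: a=8, p=8, q=1
  k=1: a=8, p=65, q=8
  k=2: a=3, p=203, q=25
  k=3: a=2, p=471, q=58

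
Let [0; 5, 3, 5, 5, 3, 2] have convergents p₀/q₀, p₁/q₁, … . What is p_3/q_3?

Using pₖ = aₖpₖ₋₁ + pₖ₋₂, qₖ = aₖqₖ₋₁ + qₖ₋₂ (with p₋₁=1, p₋₂=0, q₋₁=0, q₋₂=1):
  k=0: a=0, p=0, q=1
  k=1: a=5, p=1, q=5
  k=2: a=3, p=3, q=16
  k=3: a=5, p=16, q=85

16/85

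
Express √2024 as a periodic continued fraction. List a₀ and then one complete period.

[44; 1, 88]

a₀ = ⌊√2024⌋ = 44.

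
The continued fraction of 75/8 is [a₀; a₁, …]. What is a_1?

2

75 = 9·8 + 3   →  a_0 = 9
8 = 2·3 + 2   →  a_1 = 2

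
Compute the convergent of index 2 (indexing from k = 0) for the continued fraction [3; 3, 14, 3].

143/43

Using pₖ = aₖpₖ₋₁ + pₖ₋₂, qₖ = aₖqₖ₋₁ + qₖ₋₂ (with p₋₁=1, p₋₂=0, q₋₁=0, q₋₂=1):
  k=0: a=3, p=3, q=1
  k=1: a=3, p=10, q=3
  k=2: a=14, p=143, q=43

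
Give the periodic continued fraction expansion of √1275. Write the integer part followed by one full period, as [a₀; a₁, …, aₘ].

a₀ = ⌊√1275⌋ = 35.
With m₀=0, d₀=1 and mₖ₊₁ = dₖaₖ − mₖ, dₖ₊₁ = (n − mₖ₊₁²)/dₖ, aₖ₊₁ = ⌊(a₀+mₖ₊₁)/dₖ₊₁⌋:
  k=1: m=35, d=50, a=1
  k=2: m=15, d=21, a=2
  k=3: m=27, d=26, a=2
  k=4: m=25, d=25, a=2
  k=5: m=25, d=26, a=2
  k=6: m=27, d=21, a=2
  k=7: m=15, d=50, a=1
  k=8: m=35, d=1, a=70
d=1 and a=2a₀=70 at k=8, so the next step gives (m, d) = (35, 50) again — its k=1 value — and the period has length 8.

[35; 1, 2, 2, 2, 2, 2, 1, 70]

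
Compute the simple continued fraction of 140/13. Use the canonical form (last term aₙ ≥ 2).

[10; 1, 3, 3]

140 = 10*13 + 10
13 = 1*10 + 3
10 = 3*3 + 1
3 = 3*1 + 0  (stop)
So 140/13 = [10; 1, 3, 3].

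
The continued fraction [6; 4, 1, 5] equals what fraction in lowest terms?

180/29

Using pₖ = aₖpₖ₋₁ + pₖ₋₂ and qₖ = aₖqₖ₋₁ + qₖ₋₂:
  k=0: a=6, p=6, q=1
  k=1: a=4, p=25, q=4
  k=2: a=1, p=31, q=5
  k=3: a=5, p=180, q=29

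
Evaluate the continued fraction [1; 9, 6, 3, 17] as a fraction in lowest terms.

3342/3013

Using pₖ = aₖpₖ₋₁ + pₖ₋₂ and qₖ = aₖqₖ₋₁ + qₖ₋₂:
  k=0: a=1, p=1, q=1
  k=1: a=9, p=10, q=9
  k=2: a=6, p=61, q=55
  k=3: a=3, p=193, q=174
  k=4: a=17, p=3342, q=3013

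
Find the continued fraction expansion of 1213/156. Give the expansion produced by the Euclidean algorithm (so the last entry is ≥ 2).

[7; 1, 3, 2, 5, 3]

1213 = 7*156 + 121
156 = 1*121 + 35
121 = 3*35 + 16
35 = 2*16 + 3
16 = 5*3 + 1
3 = 3*1 + 0  (stop)
So 1213/156 = [7; 1, 3, 2, 5, 3].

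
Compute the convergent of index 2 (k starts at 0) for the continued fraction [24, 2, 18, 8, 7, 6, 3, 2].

906/37

Using pₖ = aₖpₖ₋₁ + pₖ₋₂, qₖ = aₖqₖ₋₁ + qₖ₋₂ (with p₋₁=1, p₋₂=0, q₋₁=0, q₋₂=1):
  k=0: a=24, p=24, q=1
  k=1: a=2, p=49, q=2
  k=2: a=18, p=906, q=37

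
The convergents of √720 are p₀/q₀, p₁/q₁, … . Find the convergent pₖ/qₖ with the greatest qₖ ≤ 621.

√720 = [26; 1, 4, 1, 52, …] (period length 4).
Convergents:
  p_0/q_0 = 26/1
  p_1/q_1 = 27/1
  p_2/q_2 = 134/5
  p_3/q_3 = 161/6
  p_4/q_4 = 8506/317
  p_5/q_5 = 8667/323
  p_6/q_6 = 43174/1609
q_5 = 323 ≤ 621 < 1609 = q_6, so the answer is 8667/323.

8667/323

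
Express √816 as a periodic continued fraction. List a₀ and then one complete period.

a₀ = ⌊√816⌋ = 28.

[28; 1, 1, 3, 3, 3, 1, 1, 56]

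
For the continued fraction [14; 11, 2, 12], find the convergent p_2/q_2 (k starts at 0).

324/23

Using pₖ = aₖpₖ₋₁ + pₖ₋₂, qₖ = aₖqₖ₋₁ + qₖ₋₂ (with p₋₁=1, p₋₂=0, q₋₁=0, q₋₂=1):
  k=0: a=14, p=14, q=1
  k=1: a=11, p=155, q=11
  k=2: a=2, p=324, q=23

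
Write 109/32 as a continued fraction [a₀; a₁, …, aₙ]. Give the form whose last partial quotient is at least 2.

[3; 2, 2, 6]

109 = 3·32 + 13
32 = 2·13 + 6
13 = 2·6 + 1
6 = 6·1 + 0  (stop)
So 109/32 = [3; 2, 2, 6].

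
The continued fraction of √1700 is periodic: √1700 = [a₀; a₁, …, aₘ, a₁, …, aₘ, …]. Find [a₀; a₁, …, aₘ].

a₀ = ⌊√1700⌋ = 41.
With m₀=0, d₀=1 and mₖ₊₁ = dₖaₖ − mₖ, dₖ₊₁ = (n − mₖ₊₁²)/dₖ, aₖ₊₁ = ⌊(a₀+mₖ₊₁)/dₖ₊₁⌋:
  k=1: m=41, d=19, a=4
  k=2: m=35, d=25, a=3
  k=3: m=40, d=4, a=20
  k=4: m=40, d=25, a=3
  k=5: m=35, d=19, a=4
  k=6: m=41, d=1, a=82
d=1 and a=2a₀=82 at k=6, so the next step gives (m, d) = (41, 19) again — its k=1 value — and the period has length 6.

[41; 4, 3, 20, 3, 4, 82]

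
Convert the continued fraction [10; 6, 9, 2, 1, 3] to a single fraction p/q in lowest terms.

6393/629

Fold from the inside: start with 3/1.
  1 + 1/3 = 4/3
  2 + 3/4 = 11/4
  9 + 4/11 = 103/11
  6 + 11/103 = 629/103
  10 + 103/629 = 6393/629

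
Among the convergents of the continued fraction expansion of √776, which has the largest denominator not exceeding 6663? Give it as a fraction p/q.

76049/2730

√776 = [27; 1, 5, 1, 54, …] (period length 4).
Convergents:
  p_0/q_0 = 27/1
  p_1/q_1 = 28/1
  p_2/q_2 = 167/6
  p_3/q_3 = 195/7
  p_4/q_4 = 10697/384
  p_5/q_5 = 10892/391
  p_6/q_6 = 65157/2339
  p_7/q_7 = 76049/2730
  p_8/q_8 = 4171803/149759
q_7 = 2730 ≤ 6663 < 149759 = q_8, so the answer is 76049/2730.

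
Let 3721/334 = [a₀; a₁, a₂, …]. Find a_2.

3721 = 11·334 + 47   →  a_0 = 11
334 = 7·47 + 5   →  a_1 = 7
47 = 9·5 + 2   →  a_2 = 9

9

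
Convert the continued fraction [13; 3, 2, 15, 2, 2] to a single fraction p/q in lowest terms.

7361/554

Using pₖ = aₖpₖ₋₁ + pₖ₋₂ and qₖ = aₖqₖ₋₁ + qₖ₋₂:
  k=0: a=13, p=13, q=1
  k=1: a=3, p=40, q=3
  k=2: a=2, p=93, q=7
  k=3: a=15, p=1435, q=108
  k=4: a=2, p=2963, q=223
  k=5: a=2, p=7361, q=554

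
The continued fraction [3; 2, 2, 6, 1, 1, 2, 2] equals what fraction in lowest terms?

1427/419

Using pₖ = aₖpₖ₋₁ + pₖ₋₂ and qₖ = aₖqₖ₋₁ + qₖ₋₂:
  k=0: a=3, p=3, q=1
  k=1: a=2, p=7, q=2
  k=2: a=2, p=17, q=5
  k=3: a=6, p=109, q=32
  k=4: a=1, p=126, q=37
  k=5: a=1, p=235, q=69
  k=6: a=2, p=596, q=175
  k=7: a=2, p=1427, q=419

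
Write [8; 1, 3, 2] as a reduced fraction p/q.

79/9

Using pₖ = aₖpₖ₋₁ + pₖ₋₂ and qₖ = aₖqₖ₋₁ + qₖ₋₂:
  k=0: a=8, p=8, q=1
  k=1: a=1, p=9, q=1
  k=2: a=3, p=35, q=4
  k=3: a=2, p=79, q=9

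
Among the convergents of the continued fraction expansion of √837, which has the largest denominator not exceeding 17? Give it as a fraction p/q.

√837 = [28; 1, 13, 2, 13, 1, 56, …] (period length 6).
Convergents:
  p_0/q_0 = 28/1
  p_1/q_1 = 29/1
  p_2/q_2 = 405/14
  p_3/q_3 = 839/29
q_2 = 14 ≤ 17 < 29 = q_3, so the answer is 405/14.

405/14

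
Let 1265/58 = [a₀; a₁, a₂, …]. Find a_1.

1

1265 = 21·58 + 47   →  a_0 = 21
58 = 1·47 + 11   →  a_1 = 1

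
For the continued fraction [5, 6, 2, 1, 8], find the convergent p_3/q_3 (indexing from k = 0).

98/19

Using pₖ = aₖpₖ₋₁ + pₖ₋₂, qₖ = aₖqₖ₋₁ + qₖ₋₂ (with p₋₁=1, p₋₂=0, q₋₁=0, q₋₂=1):
  k=0: a=5, p=5, q=1
  k=1: a=6, p=31, q=6
  k=2: a=2, p=67, q=13
  k=3: a=1, p=98, q=19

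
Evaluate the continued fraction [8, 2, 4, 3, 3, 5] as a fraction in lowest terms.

Fold from the inside: start with 5/1.
  3 + 1/5 = 16/5
  3 + 5/16 = 53/16
  4 + 16/53 = 228/53
  2 + 53/228 = 509/228
  8 + 228/509 = 4300/509

4300/509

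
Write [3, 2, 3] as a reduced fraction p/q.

Using pₖ = aₖpₖ₋₁ + pₖ₋₂ and qₖ = aₖqₖ₋₁ + qₖ₋₂:
  k=0: a=3, p=3, q=1
  k=1: a=2, p=7, q=2
  k=2: a=3, p=24, q=7

24/7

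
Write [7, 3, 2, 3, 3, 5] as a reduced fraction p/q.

3055/419

Fold from the inside: start with 5/1.
  3 + 1/5 = 16/5
  3 + 5/16 = 53/16
  2 + 16/53 = 122/53
  3 + 53/122 = 419/122
  7 + 122/419 = 3055/419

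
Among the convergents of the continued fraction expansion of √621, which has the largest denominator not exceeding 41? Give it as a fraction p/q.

√621 = [24; 1, 11, 2, 11, 1, 48, …] (period length 6).
Convergents:
  p_0/q_0 = 24/1
  p_1/q_1 = 25/1
  p_2/q_2 = 299/12
  p_3/q_3 = 623/25
  p_4/q_4 = 7152/287
q_3 = 25 ≤ 41 < 287 = q_4, so the answer is 623/25.

623/25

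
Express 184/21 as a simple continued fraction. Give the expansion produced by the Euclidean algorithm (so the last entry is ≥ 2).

[8; 1, 3, 5]

184 = 8·21 + 16
21 = 1·16 + 5
16 = 3·5 + 1
5 = 5·1 + 0  (stop)
So 184/21 = [8; 1, 3, 5].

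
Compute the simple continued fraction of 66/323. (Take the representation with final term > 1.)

66 = 0·323 + 66
323 = 4·66 + 59
66 = 1·59 + 7
59 = 8·7 + 3
7 = 2·3 + 1
3 = 3·1 + 0  (stop)
So 66/323 = [0; 4, 1, 8, 2, 3].

[0; 4, 1, 8, 2, 3]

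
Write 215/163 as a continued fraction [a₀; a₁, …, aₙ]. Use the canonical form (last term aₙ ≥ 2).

[1; 3, 7, 2, 3]

215 = 1·163 + 52
163 = 3·52 + 7
52 = 7·7 + 3
7 = 2·3 + 1
3 = 3·1 + 0  (stop)
So 215/163 = [1; 3, 7, 2, 3].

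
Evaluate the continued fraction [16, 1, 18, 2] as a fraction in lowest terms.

Using pₖ = aₖpₖ₋₁ + pₖ₋₂ and qₖ = aₖqₖ₋₁ + qₖ₋₂:
  k=0: a=16, p=16, q=1
  k=1: a=1, p=17, q=1
  k=2: a=18, p=322, q=19
  k=3: a=2, p=661, q=39

661/39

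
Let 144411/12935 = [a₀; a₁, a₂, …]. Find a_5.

7

144411 = 11·12935 + 2126   →  a_0 = 11
12935 = 6·2126 + 179   →  a_1 = 6
2126 = 11·179 + 157   →  a_2 = 11
179 = 1·157 + 22   →  a_3 = 1
157 = 7·22 + 3   →  a_4 = 7
22 = 7·3 + 1   →  a_5 = 7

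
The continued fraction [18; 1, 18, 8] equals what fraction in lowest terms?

Fold from the inside: start with 8/1.
  18 + 1/8 = 145/8
  1 + 8/145 = 153/145
  18 + 145/153 = 2899/153

2899/153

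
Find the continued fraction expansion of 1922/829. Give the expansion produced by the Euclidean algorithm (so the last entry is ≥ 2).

[2; 3, 7, 7, 2, 2]

1922 = 2*829 + 264
829 = 3*264 + 37
264 = 7*37 + 5
37 = 7*5 + 2
5 = 2*2 + 1
2 = 2*1 + 0  (stop)
So 1922/829 = [2; 3, 7, 7, 2, 2].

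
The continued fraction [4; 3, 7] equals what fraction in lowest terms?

Fold from the inside: start with 7/1.
  3 + 1/7 = 22/7
  4 + 7/22 = 95/22

95/22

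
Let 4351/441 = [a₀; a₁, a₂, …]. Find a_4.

9

4351 = 9·441 + 382   →  a_0 = 9
441 = 1·382 + 59   →  a_1 = 1
382 = 6·59 + 28   →  a_2 = 6
59 = 2·28 + 3   →  a_3 = 2
28 = 9·3 + 1   →  a_4 = 9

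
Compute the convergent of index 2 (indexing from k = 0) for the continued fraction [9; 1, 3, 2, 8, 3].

39/4

Using pₖ = aₖpₖ₋₁ + pₖ₋₂, qₖ = aₖqₖ₋₁ + qₖ₋₂ (with p₋₁=1, p₋₂=0, q₋₁=0, q₋₂=1):
  k=0: a=9, p=9, q=1
  k=1: a=1, p=10, q=1
  k=2: a=3, p=39, q=4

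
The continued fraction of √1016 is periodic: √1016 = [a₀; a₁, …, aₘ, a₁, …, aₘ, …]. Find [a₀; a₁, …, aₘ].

[31; 1, 6, 1, 62]

a₀ = ⌊√1016⌋ = 31.
With m₀=0, d₀=1 and mₖ₊₁ = dₖaₖ − mₖ, dₖ₊₁ = (n − mₖ₊₁²)/dₖ, aₖ₊₁ = ⌊(a₀+mₖ₊₁)/dₖ₊₁⌋:
  k=1: m=31, d=55, a=1
  k=2: m=24, d=8, a=6
  k=3: m=24, d=55, a=1
  k=4: m=31, d=1, a=62
d=1 and a=2a₀=62 at k=4, so the next step gives (m, d) = (31, 55) again — its k=1 value — and the period has length 4.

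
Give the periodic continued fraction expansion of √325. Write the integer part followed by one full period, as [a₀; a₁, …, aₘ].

[18; 36]

a₀ = ⌊√325⌋ = 18.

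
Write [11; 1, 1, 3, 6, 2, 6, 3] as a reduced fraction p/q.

Using pₖ = aₖpₖ₋₁ + pₖ₋₂ and qₖ = aₖqₖ₋₁ + qₖ₋₂:
  k=0: a=11, p=11, q=1
  k=1: a=1, p=12, q=1
  k=2: a=1, p=23, q=2
  k=3: a=3, p=81, q=7
  k=4: a=6, p=509, q=44
  k=5: a=2, p=1099, q=95
  k=6: a=6, p=7103, q=614
  k=7: a=3, p=22408, q=1937

22408/1937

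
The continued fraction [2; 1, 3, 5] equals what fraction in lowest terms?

Fold from the inside: start with 5/1.
  3 + 1/5 = 16/5
  1 + 5/16 = 21/16
  2 + 16/21 = 58/21

58/21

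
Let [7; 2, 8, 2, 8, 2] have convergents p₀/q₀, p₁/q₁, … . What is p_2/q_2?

127/17

Using pₖ = aₖpₖ₋₁ + pₖ₋₂, qₖ = aₖqₖ₋₁ + qₖ₋₂ (with p₋₁=1, p₋₂=0, q₋₁=0, q₋₂=1):
  k=0: a=7, p=7, q=1
  k=1: a=2, p=15, q=2
  k=2: a=8, p=127, q=17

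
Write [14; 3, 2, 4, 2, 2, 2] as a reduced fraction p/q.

Fold from the inside: start with 2/1.
  2 + 1/2 = 5/2
  2 + 2/5 = 12/5
  4 + 5/12 = 53/12
  2 + 12/53 = 118/53
  3 + 53/118 = 407/118
  14 + 118/407 = 5816/407

5816/407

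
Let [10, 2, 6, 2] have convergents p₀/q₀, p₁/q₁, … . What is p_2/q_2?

Using pₖ = aₖpₖ₋₁ + pₖ₋₂, qₖ = aₖqₖ₋₁ + qₖ₋₂ (with p₋₁=1, p₋₂=0, q₋₁=0, q₋₂=1):
  k=0: a=10, p=10, q=1
  k=1: a=2, p=21, q=2
  k=2: a=6, p=136, q=13

136/13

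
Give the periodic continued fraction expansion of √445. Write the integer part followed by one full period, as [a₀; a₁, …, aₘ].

[21; 10, 1, 1, 10, 42]

a₀ = ⌊√445⌋ = 21.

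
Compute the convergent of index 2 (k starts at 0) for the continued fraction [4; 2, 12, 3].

Using pₖ = aₖpₖ₋₁ + pₖ₋₂, qₖ = aₖqₖ₋₁ + qₖ₋₂ (with p₋₁=1, p₋₂=0, q₋₁=0, q₋₂=1):
  k=0: a=4, p=4, q=1
  k=1: a=2, p=9, q=2
  k=2: a=12, p=112, q=25

112/25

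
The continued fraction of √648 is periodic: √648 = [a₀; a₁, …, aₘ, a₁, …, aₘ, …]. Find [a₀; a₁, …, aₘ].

a₀ = ⌊√648⌋ = 25.
With m₀=0, d₀=1 and mₖ₊₁ = dₖaₖ − mₖ, dₖ₊₁ = (n − mₖ₊₁²)/dₖ, aₖ₊₁ = ⌊(a₀+mₖ₊₁)/dₖ₊₁⌋:
  k=1: m=25, d=23, a=2
  k=2: m=21, d=9, a=5
  k=3: m=24, d=8, a=6
  k=4: m=24, d=9, a=5
  k=5: m=21, d=23, a=2
  k=6: m=25, d=1, a=50
d=1 and a=2a₀=50 at k=6, so the next step gives (m, d) = (25, 23) again — its k=1 value — and the period has length 6.

[25; 2, 5, 6, 5, 2, 50]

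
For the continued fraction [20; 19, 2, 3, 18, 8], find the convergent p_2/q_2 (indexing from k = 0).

Using pₖ = aₖpₖ₋₁ + pₖ₋₂, qₖ = aₖqₖ₋₁ + qₖ₋₂ (with p₋₁=1, p₋₂=0, q₋₁=0, q₋₂=1):
  k=0: a=20, p=20, q=1
  k=1: a=19, p=381, q=19
  k=2: a=2, p=782, q=39

782/39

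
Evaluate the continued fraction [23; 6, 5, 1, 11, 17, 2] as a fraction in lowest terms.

356789/15404

Fold from the inside: start with 2/1.
  17 + 1/2 = 35/2
  11 + 2/35 = 387/35
  1 + 35/387 = 422/387
  5 + 387/422 = 2497/422
  6 + 422/2497 = 15404/2497
  23 + 2497/15404 = 356789/15404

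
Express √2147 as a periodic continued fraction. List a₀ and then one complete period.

a₀ = ⌊√2147⌋ = 46.
With m₀=0, d₀=1 and mₖ₊₁ = dₖaₖ − mₖ, dₖ₊₁ = (n − mₖ₊₁²)/dₖ, aₖ₊₁ = ⌊(a₀+mₖ₊₁)/dₖ₊₁⌋:
  k=1: m=46, d=31, a=2
  k=2: m=16, d=61, a=1
  k=3: m=45, d=2, a=45
  k=4: m=45, d=61, a=1
  k=5: m=16, d=31, a=2
  k=6: m=46, d=1, a=92
d=1 and a=2a₀=92 at k=6, so the next step gives (m, d) = (46, 31) again — its k=1 value — and the period has length 6.

[46; 2, 1, 45, 1, 2, 92]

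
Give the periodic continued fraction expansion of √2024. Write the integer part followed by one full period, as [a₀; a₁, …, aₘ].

a₀ = ⌊√2024⌋ = 44.
With m₀=0, d₀=1 and mₖ₊₁ = dₖaₖ − mₖ, dₖ₊₁ = (n − mₖ₊₁²)/dₖ, aₖ₊₁ = ⌊(a₀+mₖ₊₁)/dₖ₊₁⌋:
  k=1: m=44, d=88, a=1
  k=2: m=44, d=1, a=88
d=1 and a=2a₀=88 at k=2, so the next step gives (m, d) = (44, 88) again — its k=1 value — and the period has length 2.

[44; 1, 88]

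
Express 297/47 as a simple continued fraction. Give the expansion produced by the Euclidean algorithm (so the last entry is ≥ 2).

[6; 3, 7, 2]

297 = 6·47 + 15
47 = 3·15 + 2
15 = 7·2 + 1
2 = 2·1 + 0  (stop)
So 297/47 = [6; 3, 7, 2].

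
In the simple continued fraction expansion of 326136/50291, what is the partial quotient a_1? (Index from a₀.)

2

326136 = 6·50291 + 24390   →  a_0 = 6
50291 = 2·24390 + 1511   →  a_1 = 2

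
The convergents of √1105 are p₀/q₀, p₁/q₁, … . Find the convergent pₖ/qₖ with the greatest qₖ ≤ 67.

964/29

√1105 = [33; 4, 7, 7, 4, 66, …] (period length 5).
Convergents:
  p_0/q_0 = 33/1
  p_1/q_1 = 133/4
  p_2/q_2 = 964/29
  p_3/q_3 = 6881/207
q_2 = 29 ≤ 67 < 207 = q_3, so the answer is 964/29.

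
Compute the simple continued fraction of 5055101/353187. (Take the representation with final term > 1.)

5055101 = 14*353187 + 110483
353187 = 3*110483 + 21738
110483 = 5*21738 + 1793
21738 = 12*1793 + 222
1793 = 8*222 + 17
222 = 13*17 + 1
17 = 17*1 + 0  (stop)
So 5055101/353187 = [14; 3, 5, 12, 8, 13, 17].

[14; 3, 5, 12, 8, 13, 17]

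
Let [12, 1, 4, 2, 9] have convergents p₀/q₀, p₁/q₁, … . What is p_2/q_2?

64/5

Using pₖ = aₖpₖ₋₁ + pₖ₋₂, qₖ = aₖqₖ₋₁ + qₖ₋₂ (with p₋₁=1, p₋₂=0, q₋₁=0, q₋₂=1):
  k=0: a=12, p=12, q=1
  k=1: a=1, p=13, q=1
  k=2: a=4, p=64, q=5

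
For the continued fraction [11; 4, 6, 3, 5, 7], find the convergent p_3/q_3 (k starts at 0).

Using pₖ = aₖpₖ₋₁ + pₖ₋₂, qₖ = aₖqₖ₋₁ + qₖ₋₂ (with p₋₁=1, p₋₂=0, q₋₁=0, q₋₂=1):
  k=0: a=11, p=11, q=1
  k=1: a=4, p=45, q=4
  k=2: a=6, p=281, q=25
  k=3: a=3, p=888, q=79

888/79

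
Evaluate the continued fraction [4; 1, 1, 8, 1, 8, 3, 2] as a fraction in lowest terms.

Using pₖ = aₖpₖ₋₁ + pₖ₋₂ and qₖ = aₖqₖ₋₁ + qₖ₋₂:
  k=0: a=4, p=4, q=1
  k=1: a=1, p=5, q=1
  k=2: a=1, p=9, q=2
  k=3: a=8, p=77, q=17
  k=4: a=1, p=86, q=19
  k=5: a=8, p=765, q=169
  k=6: a=3, p=2381, q=526
  k=7: a=2, p=5527, q=1221

5527/1221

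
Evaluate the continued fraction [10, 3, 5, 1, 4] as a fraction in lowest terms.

Fold from the inside: start with 4/1.
  1 + 1/4 = 5/4
  5 + 4/5 = 29/5
  3 + 5/29 = 92/29
  10 + 29/92 = 949/92

949/92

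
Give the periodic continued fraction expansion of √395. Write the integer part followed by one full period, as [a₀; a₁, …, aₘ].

a₀ = ⌊√395⌋ = 19.

[19; 1, 6, 1, 38]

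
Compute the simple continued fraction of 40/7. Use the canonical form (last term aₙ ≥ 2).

40 = 5·7 + 5
7 = 1·5 + 2
5 = 2·2 + 1
2 = 2·1 + 0  (stop)
So 40/7 = [5; 1, 2, 2].

[5; 1, 2, 2]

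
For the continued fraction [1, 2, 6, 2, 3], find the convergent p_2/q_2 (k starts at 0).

Using pₖ = aₖpₖ₋₁ + pₖ₋₂, qₖ = aₖqₖ₋₁ + qₖ₋₂ (with p₋₁=1, p₋₂=0, q₋₁=0, q₋₂=1):
  k=0: a=1, p=1, q=1
  k=1: a=2, p=3, q=2
  k=2: a=6, p=19, q=13

19/13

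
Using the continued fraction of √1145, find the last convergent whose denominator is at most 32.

1049/31

√1145 = [33; 1, 5, 5, 1, 66, …] (period length 5).
Convergents:
  p_0/q_0 = 33/1
  p_1/q_1 = 34/1
  p_2/q_2 = 203/6
  p_3/q_3 = 1049/31
  p_4/q_4 = 1252/37
q_3 = 31 ≤ 32 < 37 = q_4, so the answer is 1049/31.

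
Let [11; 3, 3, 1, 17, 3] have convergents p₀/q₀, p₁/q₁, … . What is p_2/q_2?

113/10

Using pₖ = aₖpₖ₋₁ + pₖ₋₂, qₖ = aₖqₖ₋₁ + qₖ₋₂ (with p₋₁=1, p₋₂=0, q₋₁=0, q₋₂=1):
  k=0: a=11, p=11, q=1
  k=1: a=3, p=34, q=3
  k=2: a=3, p=113, q=10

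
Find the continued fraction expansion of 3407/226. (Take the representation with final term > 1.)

3407 = 15*226 + 17
226 = 13*17 + 5
17 = 3*5 + 2
5 = 2*2 + 1
2 = 2*1 + 0  (stop)
So 3407/226 = [15; 13, 3, 2, 2].

[15; 13, 3, 2, 2]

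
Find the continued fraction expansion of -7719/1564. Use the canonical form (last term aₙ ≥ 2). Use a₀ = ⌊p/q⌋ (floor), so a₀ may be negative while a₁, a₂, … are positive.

-7719 = -5×1564 + 101
1564 = 15×101 + 49
101 = 2×49 + 3
49 = 16×3 + 1
3 = 3×1 + 0  (stop)
So -7719/1564 = [-5; 15, 2, 16, 3].

[-5; 15, 2, 16, 3]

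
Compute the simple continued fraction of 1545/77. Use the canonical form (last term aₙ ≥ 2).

1545 = 20·77 + 5
77 = 15·5 + 2
5 = 2·2 + 1
2 = 2·1 + 0  (stop)
So 1545/77 = [20; 15, 2, 2].

[20; 15, 2, 2]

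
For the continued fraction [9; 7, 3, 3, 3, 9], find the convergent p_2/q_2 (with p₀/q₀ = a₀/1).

Using pₖ = aₖpₖ₋₁ + pₖ₋₂, qₖ = aₖqₖ₋₁ + qₖ₋₂ (with p₋₁=1, p₋₂=0, q₋₁=0, q₋₂=1):
  k=0: a=9, p=9, q=1
  k=1: a=7, p=64, q=7
  k=2: a=3, p=201, q=22

201/22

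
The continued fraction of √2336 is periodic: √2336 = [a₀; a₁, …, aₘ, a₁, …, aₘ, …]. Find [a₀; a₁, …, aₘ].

[48; 3, 96]

a₀ = ⌊√2336⌋ = 48.
With m₀=0, d₀=1 and mₖ₊₁ = dₖaₖ − mₖ, dₖ₊₁ = (n − mₖ₊₁²)/dₖ, aₖ₊₁ = ⌊(a₀+mₖ₊₁)/dₖ₊₁⌋:
  k=1: m=48, d=32, a=3
  k=2: m=48, d=1, a=96
d=1 and a=2a₀=96 at k=2, so the next step gives (m, d) = (48, 32) again — its k=1 value — and the period has length 2.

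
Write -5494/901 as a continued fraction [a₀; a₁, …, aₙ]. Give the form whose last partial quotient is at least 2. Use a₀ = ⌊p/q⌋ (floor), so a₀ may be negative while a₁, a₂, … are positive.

-5494 = -7×901 + 813
901 = 1×813 + 88
813 = 9×88 + 21
88 = 4×21 + 4
21 = 5×4 + 1
4 = 4×1 + 0  (stop)
So -5494/901 = [-7; 1, 9, 4, 5, 4].

[-7; 1, 9, 4, 5, 4]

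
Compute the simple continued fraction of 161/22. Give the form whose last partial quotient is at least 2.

[7; 3, 7]

161 = 7×22 + 7
22 = 3×7 + 1
7 = 7×1 + 0  (stop)
So 161/22 = [7; 3, 7].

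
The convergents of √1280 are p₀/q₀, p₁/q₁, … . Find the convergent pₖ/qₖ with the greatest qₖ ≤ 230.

√1280 = [35; 1, 3, 2, 17, 2, 3, 1, 70, …] (period length 8).
Convergents:
  p_0/q_0 = 35/1
  p_1/q_1 = 36/1
  p_2/q_2 = 143/4
  p_3/q_3 = 322/9
  p_4/q_4 = 5617/157
  p_5/q_5 = 11556/323
q_4 = 157 ≤ 230 < 323 = q_5, so the answer is 5617/157.

5617/157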